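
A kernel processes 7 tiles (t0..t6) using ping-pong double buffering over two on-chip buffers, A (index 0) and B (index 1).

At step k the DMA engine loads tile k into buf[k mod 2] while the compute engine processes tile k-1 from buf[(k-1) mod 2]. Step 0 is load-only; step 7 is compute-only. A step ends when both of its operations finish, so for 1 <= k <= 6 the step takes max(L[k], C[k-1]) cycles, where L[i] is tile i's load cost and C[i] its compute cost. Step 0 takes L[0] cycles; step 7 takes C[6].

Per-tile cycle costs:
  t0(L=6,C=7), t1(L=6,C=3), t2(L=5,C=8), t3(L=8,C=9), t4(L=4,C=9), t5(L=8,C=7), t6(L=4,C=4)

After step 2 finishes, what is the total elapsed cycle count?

  0. 6=6c; end=6; A:t0 B:-
  1. max(6,7)=7c; end=13; A:t0 B:t1
  2. max(5,3)=5c; end=18; A:t2 B:t1
  3. max(8,8)=8c; end=26; A:t2 B:t3
  4. max(4,9)=9c; end=35; A:t4 B:t3
  5. max(8,9)=9c; end=44; A:t4 B:t5
  6. max(4,7)=7c; end=51; A:t6 B:t5
  7. 4=4c; end=55; A:t6 B:t5

end_cycle[2] = 18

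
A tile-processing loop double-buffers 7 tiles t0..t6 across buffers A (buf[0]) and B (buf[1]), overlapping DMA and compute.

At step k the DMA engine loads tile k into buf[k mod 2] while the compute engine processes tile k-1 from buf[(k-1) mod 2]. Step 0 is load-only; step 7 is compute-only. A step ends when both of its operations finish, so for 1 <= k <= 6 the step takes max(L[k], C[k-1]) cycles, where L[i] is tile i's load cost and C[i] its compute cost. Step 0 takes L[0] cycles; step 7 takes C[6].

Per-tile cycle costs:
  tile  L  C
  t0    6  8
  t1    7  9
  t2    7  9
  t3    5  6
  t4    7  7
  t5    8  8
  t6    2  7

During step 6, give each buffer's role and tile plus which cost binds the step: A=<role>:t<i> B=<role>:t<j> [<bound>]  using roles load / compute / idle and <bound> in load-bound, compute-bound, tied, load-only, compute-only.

k=0 load=t0/6c comp=- wait=6 total=6
k=1 load=t1/7c comp=t0/8c wait=8 total=14
k=2 load=t2/7c comp=t1/9c wait=9 total=23
k=3 load=t3/5c comp=t2/9c wait=9 total=32
k=4 load=t4/7c comp=t3/6c wait=7 total=39
k=5 load=t5/8c comp=t4/7c wait=8 total=47
k=6 load=t6/2c comp=t5/8c wait=8 total=55
k=7 load=- comp=t6/7c wait=7 total=62

step 6: A=load:t6 B=compute:t5 [compute-bound]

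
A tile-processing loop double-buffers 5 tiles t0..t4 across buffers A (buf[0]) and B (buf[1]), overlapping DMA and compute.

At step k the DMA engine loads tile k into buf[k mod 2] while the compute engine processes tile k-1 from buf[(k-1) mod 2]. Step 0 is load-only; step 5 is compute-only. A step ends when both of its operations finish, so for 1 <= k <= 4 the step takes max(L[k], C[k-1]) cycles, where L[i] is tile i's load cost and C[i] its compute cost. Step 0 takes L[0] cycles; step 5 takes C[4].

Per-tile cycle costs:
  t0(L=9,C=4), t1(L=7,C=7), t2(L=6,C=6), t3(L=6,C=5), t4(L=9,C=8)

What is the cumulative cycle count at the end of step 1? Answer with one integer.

step 0: L[0]=9 → dur=9, Σ=9 | A=load:t0 B=idle [load-only]
step 1: L[1]=7 C[0]=4 → dur=7, Σ=16 | A=compute:t0 B=load:t1 [load-bound]
step 2: L[2]=6 C[1]=7 → dur=7, Σ=23 | A=load:t2 B=compute:t1 [compute-bound]
step 3: L[3]=6 C[2]=6 → dur=6, Σ=29 | A=compute:t2 B=load:t3 [tied]
step 4: L[4]=9 C[3]=5 → dur=9, Σ=38 | A=load:t4 B=compute:t3 [load-bound]
step 5: C[4]=8 → dur=8, Σ=46 | A=compute:t4 B=idle [compute-only]

end_cycle[1] = 16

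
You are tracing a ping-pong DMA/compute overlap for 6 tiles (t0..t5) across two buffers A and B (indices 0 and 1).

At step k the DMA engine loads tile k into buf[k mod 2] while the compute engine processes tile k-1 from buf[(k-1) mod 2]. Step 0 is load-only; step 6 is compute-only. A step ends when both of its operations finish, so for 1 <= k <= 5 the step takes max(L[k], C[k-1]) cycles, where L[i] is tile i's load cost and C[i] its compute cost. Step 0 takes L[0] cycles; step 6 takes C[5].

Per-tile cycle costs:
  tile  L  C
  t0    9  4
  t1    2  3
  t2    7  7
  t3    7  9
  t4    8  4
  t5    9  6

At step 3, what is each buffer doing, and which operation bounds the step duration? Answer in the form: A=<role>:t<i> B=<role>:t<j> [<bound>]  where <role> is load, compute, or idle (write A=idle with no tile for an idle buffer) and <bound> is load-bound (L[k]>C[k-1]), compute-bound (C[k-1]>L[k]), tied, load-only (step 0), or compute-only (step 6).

k=0 load=t0/9c comp=- wait=9 total=9
k=1 load=t1/2c comp=t0/4c wait=4 total=13
k=2 load=t2/7c comp=t1/3c wait=7 total=20
k=3 load=t3/7c comp=t2/7c wait=7 total=27
k=4 load=t4/8c comp=t3/9c wait=9 total=36
k=5 load=t5/9c comp=t4/4c wait=9 total=45
k=6 load=- comp=t5/6c wait=6 total=51

step 3: A=compute:t2 B=load:t3 [tied]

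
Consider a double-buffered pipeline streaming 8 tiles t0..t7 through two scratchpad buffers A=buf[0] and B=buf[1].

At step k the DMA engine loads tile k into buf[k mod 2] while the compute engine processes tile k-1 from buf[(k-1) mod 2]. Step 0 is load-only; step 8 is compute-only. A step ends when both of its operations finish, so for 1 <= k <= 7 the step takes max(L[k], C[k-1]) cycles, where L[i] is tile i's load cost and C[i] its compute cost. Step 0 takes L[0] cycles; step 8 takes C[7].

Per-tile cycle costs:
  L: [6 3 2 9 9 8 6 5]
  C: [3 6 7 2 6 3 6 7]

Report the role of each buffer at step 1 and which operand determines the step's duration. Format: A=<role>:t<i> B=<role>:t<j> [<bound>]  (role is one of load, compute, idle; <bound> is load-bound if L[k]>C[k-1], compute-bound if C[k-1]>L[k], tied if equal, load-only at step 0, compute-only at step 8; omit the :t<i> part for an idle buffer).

k=0 load=t0/6c comp=- wait=6 total=6
k=1 load=t1/3c comp=t0/3c wait=3 total=9
k=2 load=t2/2c comp=t1/6c wait=6 total=15
k=3 load=t3/9c comp=t2/7c wait=9 total=24
k=4 load=t4/9c comp=t3/2c wait=9 total=33
k=5 load=t5/8c comp=t4/6c wait=8 total=41
k=6 load=t6/6c comp=t5/3c wait=6 total=47
k=7 load=t7/5c comp=t6/6c wait=6 total=53
k=8 load=- comp=t7/7c wait=7 total=60

step 1: A=compute:t0 B=load:t1 [tied]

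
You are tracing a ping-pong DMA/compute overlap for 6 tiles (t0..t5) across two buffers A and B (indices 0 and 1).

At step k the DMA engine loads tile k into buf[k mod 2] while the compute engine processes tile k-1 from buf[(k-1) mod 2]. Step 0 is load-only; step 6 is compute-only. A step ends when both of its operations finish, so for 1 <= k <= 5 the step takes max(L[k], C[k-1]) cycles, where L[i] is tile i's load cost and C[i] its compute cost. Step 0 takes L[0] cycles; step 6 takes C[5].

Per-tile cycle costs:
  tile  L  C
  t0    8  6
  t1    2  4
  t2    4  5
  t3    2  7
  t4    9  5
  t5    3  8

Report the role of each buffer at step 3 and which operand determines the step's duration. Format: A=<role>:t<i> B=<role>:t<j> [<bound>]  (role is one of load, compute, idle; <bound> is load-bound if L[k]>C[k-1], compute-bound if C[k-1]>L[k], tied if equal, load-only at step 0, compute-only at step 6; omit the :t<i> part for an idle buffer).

k=0 load=t0/8c comp=- wait=8 total=8
k=1 load=t1/2c comp=t0/6c wait=6 total=14
k=2 load=t2/4c comp=t1/4c wait=4 total=18
k=3 load=t3/2c comp=t2/5c wait=5 total=23
k=4 load=t4/9c comp=t3/7c wait=9 total=32
k=5 load=t5/3c comp=t4/5c wait=5 total=37
k=6 load=- comp=t5/8c wait=8 total=45

step 3: A=compute:t2 B=load:t3 [compute-bound]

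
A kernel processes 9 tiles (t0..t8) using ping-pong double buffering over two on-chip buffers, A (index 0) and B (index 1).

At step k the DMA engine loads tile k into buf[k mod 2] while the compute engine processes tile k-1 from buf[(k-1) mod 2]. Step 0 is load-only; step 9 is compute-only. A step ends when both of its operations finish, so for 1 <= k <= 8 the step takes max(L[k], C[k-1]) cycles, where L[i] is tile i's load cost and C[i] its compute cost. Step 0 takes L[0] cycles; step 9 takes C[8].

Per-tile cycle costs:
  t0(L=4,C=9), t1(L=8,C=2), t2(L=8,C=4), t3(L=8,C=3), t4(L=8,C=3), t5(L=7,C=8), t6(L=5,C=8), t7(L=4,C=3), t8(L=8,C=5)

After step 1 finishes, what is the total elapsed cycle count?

end_cycle[1] = 13

  0. 4=4c; end=4; A:t0 B:-
  1. max(8,9)=9c; end=13; A:t0 B:t1
  2. max(8,2)=8c; end=21; A:t2 B:t1
  3. max(8,4)=8c; end=29; A:t2 B:t3
  4. max(8,3)=8c; end=37; A:t4 B:t3
  5. max(7,3)=7c; end=44; A:t4 B:t5
  6. max(5,8)=8c; end=52; A:t6 B:t5
  7. max(4,8)=8c; end=60; A:t6 B:t7
  8. max(8,3)=8c; end=68; A:t8 B:t7
  9. 5=5c; end=73; A:t8 B:t7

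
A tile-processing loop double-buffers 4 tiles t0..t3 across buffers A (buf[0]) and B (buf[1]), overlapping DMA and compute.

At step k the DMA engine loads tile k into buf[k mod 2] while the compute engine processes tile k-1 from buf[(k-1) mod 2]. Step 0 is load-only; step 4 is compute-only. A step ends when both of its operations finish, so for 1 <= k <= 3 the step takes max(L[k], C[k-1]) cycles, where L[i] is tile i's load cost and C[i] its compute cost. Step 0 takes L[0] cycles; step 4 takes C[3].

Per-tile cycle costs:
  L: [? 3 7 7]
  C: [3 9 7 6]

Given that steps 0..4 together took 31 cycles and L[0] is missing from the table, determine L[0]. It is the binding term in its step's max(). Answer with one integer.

L[0] = 6

step 0 → dur = L[0]=? = L[0]  (unknown; binding)
step 1 → dur = max(L[1]=3, C[0]=3) = 3
step 2 → dur = max(L[2]=7, C[1]=9) = 9
step 3 → dur = max(L[3]=7, C[2]=7) = 7
step 4 → dur = C[3]=6 = 6
sum of known step durations = 25
dur[0] = total - known = 31 - 25 = 6
L[0] is the binding max in step 0, so L[0] = dur[0] = 6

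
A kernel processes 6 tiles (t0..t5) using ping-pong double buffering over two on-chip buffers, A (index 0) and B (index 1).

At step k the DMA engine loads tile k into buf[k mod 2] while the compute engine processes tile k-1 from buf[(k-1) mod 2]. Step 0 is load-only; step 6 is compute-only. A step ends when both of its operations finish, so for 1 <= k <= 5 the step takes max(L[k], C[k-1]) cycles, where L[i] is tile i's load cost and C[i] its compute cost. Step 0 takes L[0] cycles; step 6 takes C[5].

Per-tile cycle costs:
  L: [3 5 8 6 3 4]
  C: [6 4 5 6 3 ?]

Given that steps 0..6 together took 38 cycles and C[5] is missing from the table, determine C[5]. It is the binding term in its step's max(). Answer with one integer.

step 0 | dur = L[0]=3 = 3
step 1 | dur = max(L[1]=5, C[0]=6) = 6
step 2 | dur = max(L[2]=8, C[1]=4) = 8
step 3 | dur = max(L[3]=6, C[2]=5) = 6
step 4 | dur = max(L[4]=3, C[3]=6) = 6
step 5 | dur = max(L[5]=4, C[4]=3) = 4
step 6 | dur = C[5]=? = C[5]  (unknown; binding)
sum of known step durations = 33
dur[6] = total - known = 38 - 33 = 5
C[5] is the binding max in step 6, so C[5] = dur[6] = 5

C[5] = 5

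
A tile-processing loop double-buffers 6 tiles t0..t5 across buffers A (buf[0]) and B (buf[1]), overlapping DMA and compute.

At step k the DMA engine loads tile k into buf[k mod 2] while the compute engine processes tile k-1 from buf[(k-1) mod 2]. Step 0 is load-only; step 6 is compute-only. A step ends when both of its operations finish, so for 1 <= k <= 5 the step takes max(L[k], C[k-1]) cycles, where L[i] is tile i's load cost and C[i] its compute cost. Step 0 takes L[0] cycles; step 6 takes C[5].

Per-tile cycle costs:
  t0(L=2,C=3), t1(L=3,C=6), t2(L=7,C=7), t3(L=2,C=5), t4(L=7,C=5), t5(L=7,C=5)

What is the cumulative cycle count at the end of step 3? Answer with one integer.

step 0: L[0]=2 → dur=2, Σ=2 | A=load:t0 B=idle [load-only]
step 1: L[1]=3 C[0]=3 → dur=3, Σ=5 | A=compute:t0 B=load:t1 [tied]
step 2: L[2]=7 C[1]=6 → dur=7, Σ=12 | A=load:t2 B=compute:t1 [load-bound]
step 3: L[3]=2 C[2]=7 → dur=7, Σ=19 | A=compute:t2 B=load:t3 [compute-bound]
step 4: L[4]=7 C[3]=5 → dur=7, Σ=26 | A=load:t4 B=compute:t3 [load-bound]
step 5: L[5]=7 C[4]=5 → dur=7, Σ=33 | A=compute:t4 B=load:t5 [load-bound]
step 6: C[5]=5 → dur=5, Σ=38 | A=idle B=compute:t5 [compute-only]

end_cycle[3] = 19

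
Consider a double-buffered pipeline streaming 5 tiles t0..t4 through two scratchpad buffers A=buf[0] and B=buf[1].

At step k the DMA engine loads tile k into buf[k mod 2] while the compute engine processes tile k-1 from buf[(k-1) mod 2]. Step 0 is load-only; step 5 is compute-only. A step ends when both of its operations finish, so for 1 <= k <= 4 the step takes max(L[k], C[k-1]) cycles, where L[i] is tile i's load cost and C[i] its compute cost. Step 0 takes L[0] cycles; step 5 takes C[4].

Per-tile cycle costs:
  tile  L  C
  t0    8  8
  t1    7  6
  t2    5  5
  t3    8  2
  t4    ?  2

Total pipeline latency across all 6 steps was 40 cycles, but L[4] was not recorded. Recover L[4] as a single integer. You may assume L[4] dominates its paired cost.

L[4] = 8

step 0: dur = L[0]=8 = 8
step 1: dur = max(L[1]=7, C[0]=8) = 8
step 2: dur = max(L[2]=5, C[1]=6) = 6
step 3: dur = max(L[3]=8, C[2]=5) = 8
step 4: dur = max(L[4]=?, C[3]=2) = L[4]  (unknown; binding)
step 5: dur = C[4]=2 = 2
sum of known step durations = 32
dur[4] = total - known = 40 - 32 = 8
L[4] is the binding max in step 4, so L[4] = dur[4] = 8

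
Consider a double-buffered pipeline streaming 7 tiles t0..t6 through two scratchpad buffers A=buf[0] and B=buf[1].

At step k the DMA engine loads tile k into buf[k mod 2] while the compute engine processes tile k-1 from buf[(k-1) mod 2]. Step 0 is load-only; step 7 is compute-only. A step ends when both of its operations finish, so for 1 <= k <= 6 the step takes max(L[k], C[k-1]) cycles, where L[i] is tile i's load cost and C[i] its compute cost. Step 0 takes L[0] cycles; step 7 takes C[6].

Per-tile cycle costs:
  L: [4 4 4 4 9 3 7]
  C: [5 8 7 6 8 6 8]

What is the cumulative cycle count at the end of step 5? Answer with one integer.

end_cycle[5] = 41

[0] DMA t0→A (4c) ∥ CU idle ⇒ 4c, clock 4
[1] DMA t1→B (4c) ∥ CU A:t0 (5c) ⇒ 5c, clock 9
[2] DMA t2→A (4c) ∥ CU B:t1 (8c) ⇒ 8c, clock 17
[3] DMA t3→B (4c) ∥ CU A:t2 (7c) ⇒ 7c, clock 24
[4] DMA t4→A (9c) ∥ CU B:t3 (6c) ⇒ 9c, clock 33
[5] DMA t5→B (3c) ∥ CU A:t4 (8c) ⇒ 8c, clock 41
[6] DMA t6→A (7c) ∥ CU B:t5 (6c) ⇒ 7c, clock 48
[7] DMA idle ∥ CU A:t6 (8c) ⇒ 8c, clock 56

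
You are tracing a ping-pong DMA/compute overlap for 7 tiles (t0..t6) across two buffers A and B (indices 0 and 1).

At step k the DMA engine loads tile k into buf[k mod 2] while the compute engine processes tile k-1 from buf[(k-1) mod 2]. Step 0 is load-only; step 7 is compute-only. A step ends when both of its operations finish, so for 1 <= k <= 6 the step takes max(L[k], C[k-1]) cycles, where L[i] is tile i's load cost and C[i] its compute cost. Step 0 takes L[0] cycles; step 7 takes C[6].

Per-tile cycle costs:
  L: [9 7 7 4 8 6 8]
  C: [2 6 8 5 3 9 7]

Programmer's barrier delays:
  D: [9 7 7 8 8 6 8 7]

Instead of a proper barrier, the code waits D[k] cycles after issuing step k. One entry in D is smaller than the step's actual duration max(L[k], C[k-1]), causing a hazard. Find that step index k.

hazard at step 6

[0] required=L[0]=9=9 vs D=9 ok
[1] required=max(L[1]=7,C[0]=2)=7 vs D=7 ok
[2] required=max(L[2]=7,C[1]=6)=7 vs D=7 ok
[3] required=max(L[3]=4,C[2]=8)=8 vs D=8 ok
[4] required=max(L[4]=8,C[3]=5)=8 vs D=8 ok
[5] required=max(L[5]=6,C[4]=3)=6 vs D=6 ok
[6] required=max(L[6]=8,C[5]=9)=9 vs D=8 SHORT
[7] required=C[6]=7=7 vs D=7 ok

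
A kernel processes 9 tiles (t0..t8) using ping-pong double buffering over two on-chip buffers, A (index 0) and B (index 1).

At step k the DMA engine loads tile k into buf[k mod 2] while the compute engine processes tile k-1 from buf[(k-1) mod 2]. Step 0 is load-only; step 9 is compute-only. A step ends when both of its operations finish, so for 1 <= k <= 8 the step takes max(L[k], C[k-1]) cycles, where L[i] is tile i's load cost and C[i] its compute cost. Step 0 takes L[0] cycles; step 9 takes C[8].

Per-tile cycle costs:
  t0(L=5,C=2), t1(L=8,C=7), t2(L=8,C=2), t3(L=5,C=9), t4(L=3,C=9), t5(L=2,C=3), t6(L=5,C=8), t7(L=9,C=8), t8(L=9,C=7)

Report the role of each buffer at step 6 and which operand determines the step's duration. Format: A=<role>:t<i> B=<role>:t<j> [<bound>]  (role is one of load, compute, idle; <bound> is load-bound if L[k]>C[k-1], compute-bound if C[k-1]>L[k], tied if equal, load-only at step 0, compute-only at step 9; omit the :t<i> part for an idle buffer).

step 0: L[0]=5 → dur=5, Σ=5 | A=load:t0 B=idle [load-only]
step 1: L[1]=8 C[0]=2 → dur=8, Σ=13 | A=compute:t0 B=load:t1 [load-bound]
step 2: L[2]=8 C[1]=7 → dur=8, Σ=21 | A=load:t2 B=compute:t1 [load-bound]
step 3: L[3]=5 C[2]=2 → dur=5, Σ=26 | A=compute:t2 B=load:t3 [load-bound]
step 4: L[4]=3 C[3]=9 → dur=9, Σ=35 | A=load:t4 B=compute:t3 [compute-bound]
step 5: L[5]=2 C[4]=9 → dur=9, Σ=44 | A=compute:t4 B=load:t5 [compute-bound]
step 6: L[6]=5 C[5]=3 → dur=5, Σ=49 | A=load:t6 B=compute:t5 [load-bound]
step 7: L[7]=9 C[6]=8 → dur=9, Σ=58 | A=compute:t6 B=load:t7 [load-bound]
step 8: L[8]=9 C[7]=8 → dur=9, Σ=67 | A=load:t8 B=compute:t7 [load-bound]
step 9: C[8]=7 → dur=7, Σ=74 | A=compute:t8 B=idle [compute-only]

step 6: A=load:t6 B=compute:t5 [load-bound]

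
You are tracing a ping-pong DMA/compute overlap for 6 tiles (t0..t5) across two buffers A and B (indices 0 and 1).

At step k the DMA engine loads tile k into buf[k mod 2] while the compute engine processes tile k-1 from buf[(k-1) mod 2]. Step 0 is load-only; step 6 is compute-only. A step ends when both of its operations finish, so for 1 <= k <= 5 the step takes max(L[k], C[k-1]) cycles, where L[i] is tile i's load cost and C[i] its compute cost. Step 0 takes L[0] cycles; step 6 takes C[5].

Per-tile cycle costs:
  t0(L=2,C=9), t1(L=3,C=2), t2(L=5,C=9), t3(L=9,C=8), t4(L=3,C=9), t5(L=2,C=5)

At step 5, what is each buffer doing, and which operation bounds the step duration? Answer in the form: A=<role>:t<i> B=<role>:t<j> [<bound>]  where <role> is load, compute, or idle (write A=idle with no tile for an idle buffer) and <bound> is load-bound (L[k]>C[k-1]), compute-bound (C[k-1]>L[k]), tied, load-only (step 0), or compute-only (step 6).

step 5: A=compute:t4 B=load:t5 [compute-bound]

step 0: L[0]=2 → dur=2, Σ=2 | A=load:t0 B=idle [load-only]
step 1: L[1]=3 C[0]=9 → dur=9, Σ=11 | A=compute:t0 B=load:t1 [compute-bound]
step 2: L[2]=5 C[1]=2 → dur=5, Σ=16 | A=load:t2 B=compute:t1 [load-bound]
step 3: L[3]=9 C[2]=9 → dur=9, Σ=25 | A=compute:t2 B=load:t3 [tied]
step 4: L[4]=3 C[3]=8 → dur=8, Σ=33 | A=load:t4 B=compute:t3 [compute-bound]
step 5: L[5]=2 C[4]=9 → dur=9, Σ=42 | A=compute:t4 B=load:t5 [compute-bound]
step 6: C[5]=5 → dur=5, Σ=47 | A=idle B=compute:t5 [compute-only]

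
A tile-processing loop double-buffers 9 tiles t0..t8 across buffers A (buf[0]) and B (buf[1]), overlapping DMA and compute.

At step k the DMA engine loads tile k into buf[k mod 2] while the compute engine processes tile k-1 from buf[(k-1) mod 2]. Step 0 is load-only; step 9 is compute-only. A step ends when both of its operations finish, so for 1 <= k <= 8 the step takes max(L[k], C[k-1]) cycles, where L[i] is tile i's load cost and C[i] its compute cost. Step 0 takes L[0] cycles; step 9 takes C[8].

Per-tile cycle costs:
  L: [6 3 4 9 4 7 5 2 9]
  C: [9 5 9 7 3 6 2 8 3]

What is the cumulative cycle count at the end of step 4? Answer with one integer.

  0. 6=6c; end=6; A:t0 B:-
  1. max(3,9)=9c; end=15; A:t0 B:t1
  2. max(4,5)=5c; end=20; A:t2 B:t1
  3. max(9,9)=9c; end=29; A:t2 B:t3
  4. max(4,7)=7c; end=36; A:t4 B:t3
  5. max(7,3)=7c; end=43; A:t4 B:t5
  6. max(5,6)=6c; end=49; A:t6 B:t5
  7. max(2,2)=2c; end=51; A:t6 B:t7
  8. max(9,8)=9c; end=60; A:t8 B:t7
  9. 3=3c; end=63; A:t8 B:t7

end_cycle[4] = 36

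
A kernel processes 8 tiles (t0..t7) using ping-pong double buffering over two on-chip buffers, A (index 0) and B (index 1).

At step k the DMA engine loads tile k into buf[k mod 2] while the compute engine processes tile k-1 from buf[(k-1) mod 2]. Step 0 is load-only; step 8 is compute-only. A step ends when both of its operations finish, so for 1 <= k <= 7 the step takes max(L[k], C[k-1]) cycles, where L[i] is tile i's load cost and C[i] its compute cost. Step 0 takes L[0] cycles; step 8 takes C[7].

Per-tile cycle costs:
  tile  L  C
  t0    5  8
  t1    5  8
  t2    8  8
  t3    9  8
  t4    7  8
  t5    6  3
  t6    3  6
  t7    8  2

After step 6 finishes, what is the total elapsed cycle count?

k=0 load=t0/5c comp=- wait=5 total=5
k=1 load=t1/5c comp=t0/8c wait=8 total=13
k=2 load=t2/8c comp=t1/8c wait=8 total=21
k=3 load=t3/9c comp=t2/8c wait=9 total=30
k=4 load=t4/7c comp=t3/8c wait=8 total=38
k=5 load=t5/6c comp=t4/8c wait=8 total=46
k=6 load=t6/3c comp=t5/3c wait=3 total=49
k=7 load=t7/8c comp=t6/6c wait=8 total=57
k=8 load=- comp=t7/2c wait=2 total=59

end_cycle[6] = 49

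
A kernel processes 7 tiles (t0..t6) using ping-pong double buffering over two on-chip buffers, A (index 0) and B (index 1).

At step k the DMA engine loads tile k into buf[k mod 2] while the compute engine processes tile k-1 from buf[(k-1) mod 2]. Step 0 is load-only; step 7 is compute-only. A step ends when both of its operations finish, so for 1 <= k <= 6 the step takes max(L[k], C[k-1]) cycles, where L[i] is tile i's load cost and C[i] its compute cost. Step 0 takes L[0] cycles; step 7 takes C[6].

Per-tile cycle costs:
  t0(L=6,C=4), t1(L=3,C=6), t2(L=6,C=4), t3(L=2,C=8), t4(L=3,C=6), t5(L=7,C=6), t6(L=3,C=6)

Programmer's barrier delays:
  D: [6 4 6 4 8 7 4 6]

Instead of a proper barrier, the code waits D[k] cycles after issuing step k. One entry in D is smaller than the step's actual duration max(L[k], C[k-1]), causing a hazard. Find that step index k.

hazard at step 6

step 0: need L[0]=6 = 6; D[0]=6 ok
step 1: need max(L[1]=3,C[0]=4) = 4; D[1]=4 ok
step 2: need max(L[2]=6,C[1]=6) = 6; D[2]=6 ok
step 3: need max(L[3]=2,C[2]=4) = 4; D[3]=4 ok
step 4: need max(L[4]=3,C[3]=8) = 8; D[4]=8 ok
step 5: need max(L[5]=7,C[4]=6) = 7; D[5]=7 ok
step 6: need max(L[6]=3,C[5]=6) = 6; D[6]=4 SHORT
step 7: need C[6]=6 = 6; D[7]=6 ok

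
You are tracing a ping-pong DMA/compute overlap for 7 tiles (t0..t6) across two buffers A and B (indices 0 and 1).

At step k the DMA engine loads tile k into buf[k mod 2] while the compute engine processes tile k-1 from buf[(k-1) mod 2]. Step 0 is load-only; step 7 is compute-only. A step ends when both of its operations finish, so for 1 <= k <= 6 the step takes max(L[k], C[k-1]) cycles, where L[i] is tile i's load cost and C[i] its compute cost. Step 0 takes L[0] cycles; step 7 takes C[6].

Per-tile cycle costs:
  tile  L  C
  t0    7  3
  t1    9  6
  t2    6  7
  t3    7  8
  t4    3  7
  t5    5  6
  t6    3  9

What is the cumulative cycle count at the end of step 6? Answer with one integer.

k=0 load=t0/7c comp=- wait=7 total=7
k=1 load=t1/9c comp=t0/3c wait=9 total=16
k=2 load=t2/6c comp=t1/6c wait=6 total=22
k=3 load=t3/7c comp=t2/7c wait=7 total=29
k=4 load=t4/3c comp=t3/8c wait=8 total=37
k=5 load=t5/5c comp=t4/7c wait=7 total=44
k=6 load=t6/3c comp=t5/6c wait=6 total=50
k=7 load=- comp=t6/9c wait=9 total=59

end_cycle[6] = 50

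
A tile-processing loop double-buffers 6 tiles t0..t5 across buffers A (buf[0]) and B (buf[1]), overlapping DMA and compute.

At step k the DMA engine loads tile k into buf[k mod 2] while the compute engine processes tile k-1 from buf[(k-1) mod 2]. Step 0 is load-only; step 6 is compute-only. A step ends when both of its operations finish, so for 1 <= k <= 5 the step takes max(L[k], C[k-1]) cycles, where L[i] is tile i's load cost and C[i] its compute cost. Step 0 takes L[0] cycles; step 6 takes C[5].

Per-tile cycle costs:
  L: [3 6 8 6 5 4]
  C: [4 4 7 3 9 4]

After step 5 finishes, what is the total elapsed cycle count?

k=0 load=t0/3c comp=- wait=3 total=3
k=1 load=t1/6c comp=t0/4c wait=6 total=9
k=2 load=t2/8c comp=t1/4c wait=8 total=17
k=3 load=t3/6c comp=t2/7c wait=7 total=24
k=4 load=t4/5c comp=t3/3c wait=5 total=29
k=5 load=t5/4c comp=t4/9c wait=9 total=38
k=6 load=- comp=t5/4c wait=4 total=42

end_cycle[5] = 38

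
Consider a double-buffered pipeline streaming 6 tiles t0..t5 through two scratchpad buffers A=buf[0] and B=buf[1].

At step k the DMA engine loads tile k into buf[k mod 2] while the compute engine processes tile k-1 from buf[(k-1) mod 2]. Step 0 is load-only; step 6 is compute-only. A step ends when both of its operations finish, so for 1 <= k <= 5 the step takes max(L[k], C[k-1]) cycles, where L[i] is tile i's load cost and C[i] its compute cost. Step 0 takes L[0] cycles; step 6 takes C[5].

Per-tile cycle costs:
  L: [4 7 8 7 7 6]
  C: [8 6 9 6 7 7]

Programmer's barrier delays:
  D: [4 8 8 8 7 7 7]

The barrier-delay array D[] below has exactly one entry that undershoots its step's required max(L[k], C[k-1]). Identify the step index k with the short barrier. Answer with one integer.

k=0 barrier L[0]=4→4c, D[0]=4 ok
k=1 barrier max(L[1]=7,C[0]=8)→8c, D[1]=8 ok
k=2 barrier max(L[2]=8,C[1]=6)→8c, D[2]=8 ok
k=3 barrier max(L[3]=7,C[2]=9)→9c, D[3]=8 SHORT
k=4 barrier max(L[4]=7,C[3]=6)→7c, D[4]=7 ok
k=5 barrier max(L[5]=6,C[4]=7)→7c, D[5]=7 ok
k=6 barrier C[5]=7→7c, D[6]=7 ok

hazard at step 3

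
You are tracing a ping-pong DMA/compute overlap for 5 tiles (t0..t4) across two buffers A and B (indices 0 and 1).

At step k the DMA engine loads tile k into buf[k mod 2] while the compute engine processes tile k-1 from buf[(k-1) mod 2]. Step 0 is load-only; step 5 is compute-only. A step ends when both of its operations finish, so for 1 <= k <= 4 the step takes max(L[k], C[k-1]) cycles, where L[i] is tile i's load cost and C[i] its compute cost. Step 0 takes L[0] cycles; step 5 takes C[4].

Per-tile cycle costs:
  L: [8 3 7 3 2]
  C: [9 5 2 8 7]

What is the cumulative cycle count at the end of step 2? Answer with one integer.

end_cycle[2] = 24

step 0: L[0]=8 → dur=8, Σ=8 | A=load:t0 B=idle [load-only]
step 1: L[1]=3 C[0]=9 → dur=9, Σ=17 | A=compute:t0 B=load:t1 [compute-bound]
step 2: L[2]=7 C[1]=5 → dur=7, Σ=24 | A=load:t2 B=compute:t1 [load-bound]
step 3: L[3]=3 C[2]=2 → dur=3, Σ=27 | A=compute:t2 B=load:t3 [load-bound]
step 4: L[4]=2 C[3]=8 → dur=8, Σ=35 | A=load:t4 B=compute:t3 [compute-bound]
step 5: C[4]=7 → dur=7, Σ=42 | A=compute:t4 B=idle [compute-only]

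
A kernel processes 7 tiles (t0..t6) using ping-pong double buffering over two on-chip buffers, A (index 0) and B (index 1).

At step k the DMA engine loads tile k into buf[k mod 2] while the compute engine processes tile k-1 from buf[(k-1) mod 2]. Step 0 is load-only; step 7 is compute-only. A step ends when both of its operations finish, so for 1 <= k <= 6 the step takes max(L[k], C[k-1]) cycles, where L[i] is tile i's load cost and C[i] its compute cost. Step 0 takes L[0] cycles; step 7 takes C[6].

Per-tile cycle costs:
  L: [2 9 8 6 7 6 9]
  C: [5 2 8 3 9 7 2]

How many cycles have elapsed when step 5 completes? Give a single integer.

k=0 load=t0/2c comp=- wait=2 total=2
k=1 load=t1/9c comp=t0/5c wait=9 total=11
k=2 load=t2/8c comp=t1/2c wait=8 total=19
k=3 load=t3/6c comp=t2/8c wait=8 total=27
k=4 load=t4/7c comp=t3/3c wait=7 total=34
k=5 load=t5/6c comp=t4/9c wait=9 total=43
k=6 load=t6/9c comp=t5/7c wait=9 total=52
k=7 load=- comp=t6/2c wait=2 total=54

end_cycle[5] = 43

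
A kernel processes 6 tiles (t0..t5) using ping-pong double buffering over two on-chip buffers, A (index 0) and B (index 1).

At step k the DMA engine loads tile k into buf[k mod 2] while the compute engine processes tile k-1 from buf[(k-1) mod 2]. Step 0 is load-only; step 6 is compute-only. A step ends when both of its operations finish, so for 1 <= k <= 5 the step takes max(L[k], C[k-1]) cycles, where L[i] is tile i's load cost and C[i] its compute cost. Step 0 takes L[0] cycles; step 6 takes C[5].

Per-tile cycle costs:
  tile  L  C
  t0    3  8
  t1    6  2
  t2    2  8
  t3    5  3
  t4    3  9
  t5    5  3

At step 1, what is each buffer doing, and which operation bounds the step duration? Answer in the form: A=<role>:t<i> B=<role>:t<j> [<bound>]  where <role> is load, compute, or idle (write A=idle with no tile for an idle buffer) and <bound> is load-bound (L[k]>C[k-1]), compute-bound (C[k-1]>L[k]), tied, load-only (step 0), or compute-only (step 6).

step 1: A=compute:t0 B=load:t1 [compute-bound]

  0. 3=3c; end=3; A:t0 B:-
  1. max(6,8)=8c; end=11; A:t0 B:t1
  2. max(2,2)=2c; end=13; A:t2 B:t1
  3. max(5,8)=8c; end=21; A:t2 B:t3
  4. max(3,3)=3c; end=24; A:t4 B:t3
  5. max(5,9)=9c; end=33; A:t4 B:t5
  6. 3=3c; end=36; A:t4 B:t5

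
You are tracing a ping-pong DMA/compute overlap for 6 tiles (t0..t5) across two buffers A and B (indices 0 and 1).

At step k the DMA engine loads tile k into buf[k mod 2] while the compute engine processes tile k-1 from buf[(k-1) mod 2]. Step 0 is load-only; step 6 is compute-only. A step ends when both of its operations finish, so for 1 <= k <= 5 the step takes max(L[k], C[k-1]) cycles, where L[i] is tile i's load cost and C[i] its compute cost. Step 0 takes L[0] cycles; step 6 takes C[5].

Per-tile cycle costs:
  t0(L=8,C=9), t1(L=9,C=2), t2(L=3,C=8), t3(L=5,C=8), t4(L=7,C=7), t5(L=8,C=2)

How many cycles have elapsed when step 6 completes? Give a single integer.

[0] DMA t0→A (8c) ∥ CU idle ⇒ 8c, clock 8
[1] DMA t1→B (9c) ∥ CU A:t0 (9c) ⇒ 9c, clock 17
[2] DMA t2→A (3c) ∥ CU B:t1 (2c) ⇒ 3c, clock 20
[3] DMA t3→B (5c) ∥ CU A:t2 (8c) ⇒ 8c, clock 28
[4] DMA t4→A (7c) ∥ CU B:t3 (8c) ⇒ 8c, clock 36
[5] DMA t5→B (8c) ∥ CU A:t4 (7c) ⇒ 8c, clock 44
[6] DMA idle ∥ CU B:t5 (2c) ⇒ 2c, clock 46

end_cycle[6] = 46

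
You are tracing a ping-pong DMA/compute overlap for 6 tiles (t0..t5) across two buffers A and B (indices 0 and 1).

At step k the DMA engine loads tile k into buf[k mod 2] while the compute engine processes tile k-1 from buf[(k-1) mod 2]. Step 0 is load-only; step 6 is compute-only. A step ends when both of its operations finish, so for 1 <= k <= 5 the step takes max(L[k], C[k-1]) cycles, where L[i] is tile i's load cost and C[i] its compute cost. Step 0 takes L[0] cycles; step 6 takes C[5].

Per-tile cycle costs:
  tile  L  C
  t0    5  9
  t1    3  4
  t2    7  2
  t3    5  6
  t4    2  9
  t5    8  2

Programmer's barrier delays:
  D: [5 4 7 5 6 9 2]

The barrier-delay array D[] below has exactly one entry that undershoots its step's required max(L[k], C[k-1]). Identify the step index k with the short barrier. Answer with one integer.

hazard at step 1

step 0: need L[0]=5 = 5; D[0]=5 ok
step 1: need max(L[1]=3,C[0]=9) = 9; D[1]=4 SHORT
step 2: need max(L[2]=7,C[1]=4) = 7; D[2]=7 ok
step 3: need max(L[3]=5,C[2]=2) = 5; D[3]=5 ok
step 4: need max(L[4]=2,C[3]=6) = 6; D[4]=6 ok
step 5: need max(L[5]=8,C[4]=9) = 9; D[5]=9 ok
step 6: need C[5]=2 = 2; D[6]=2 ok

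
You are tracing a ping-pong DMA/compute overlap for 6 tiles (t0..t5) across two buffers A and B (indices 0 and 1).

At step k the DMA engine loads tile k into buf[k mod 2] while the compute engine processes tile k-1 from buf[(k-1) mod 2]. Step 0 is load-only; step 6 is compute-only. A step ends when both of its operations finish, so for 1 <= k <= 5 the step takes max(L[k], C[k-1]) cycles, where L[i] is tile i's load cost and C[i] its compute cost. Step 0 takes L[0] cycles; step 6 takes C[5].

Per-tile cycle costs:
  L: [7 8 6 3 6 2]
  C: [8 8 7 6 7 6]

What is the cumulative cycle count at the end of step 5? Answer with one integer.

  0. 7=7c; end=7; A:t0 B:-
  1. max(8,8)=8c; end=15; A:t0 B:t1
  2. max(6,8)=8c; end=23; A:t2 B:t1
  3. max(3,7)=7c; end=30; A:t2 B:t3
  4. max(6,6)=6c; end=36; A:t4 B:t3
  5. max(2,7)=7c; end=43; A:t4 B:t5
  6. 6=6c; end=49; A:t4 B:t5

end_cycle[5] = 43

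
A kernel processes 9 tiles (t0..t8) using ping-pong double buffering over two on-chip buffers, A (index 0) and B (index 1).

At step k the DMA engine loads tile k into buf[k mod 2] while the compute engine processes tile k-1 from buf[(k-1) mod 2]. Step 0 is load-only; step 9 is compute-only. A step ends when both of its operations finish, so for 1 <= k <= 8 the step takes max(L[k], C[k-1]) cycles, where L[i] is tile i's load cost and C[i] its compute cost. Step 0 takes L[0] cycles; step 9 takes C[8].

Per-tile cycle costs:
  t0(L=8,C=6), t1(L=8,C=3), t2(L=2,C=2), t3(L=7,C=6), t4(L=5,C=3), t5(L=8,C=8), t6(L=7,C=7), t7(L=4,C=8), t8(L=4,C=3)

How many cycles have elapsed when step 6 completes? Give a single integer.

end_cycle[6] = 48

step 0: L[0]=8 → dur=8, Σ=8 | A=load:t0 B=idle [load-only]
step 1: L[1]=8 C[0]=6 → dur=8, Σ=16 | A=compute:t0 B=load:t1 [load-bound]
step 2: L[2]=2 C[1]=3 → dur=3, Σ=19 | A=load:t2 B=compute:t1 [compute-bound]
step 3: L[3]=7 C[2]=2 → dur=7, Σ=26 | A=compute:t2 B=load:t3 [load-bound]
step 4: L[4]=5 C[3]=6 → dur=6, Σ=32 | A=load:t4 B=compute:t3 [compute-bound]
step 5: L[5]=8 C[4]=3 → dur=8, Σ=40 | A=compute:t4 B=load:t5 [load-bound]
step 6: L[6]=7 C[5]=8 → dur=8, Σ=48 | A=load:t6 B=compute:t5 [compute-bound]
step 7: L[7]=4 C[6]=7 → dur=7, Σ=55 | A=compute:t6 B=load:t7 [compute-bound]
step 8: L[8]=4 C[7]=8 → dur=8, Σ=63 | A=load:t8 B=compute:t7 [compute-bound]
step 9: C[8]=3 → dur=3, Σ=66 | A=compute:t8 B=idle [compute-only]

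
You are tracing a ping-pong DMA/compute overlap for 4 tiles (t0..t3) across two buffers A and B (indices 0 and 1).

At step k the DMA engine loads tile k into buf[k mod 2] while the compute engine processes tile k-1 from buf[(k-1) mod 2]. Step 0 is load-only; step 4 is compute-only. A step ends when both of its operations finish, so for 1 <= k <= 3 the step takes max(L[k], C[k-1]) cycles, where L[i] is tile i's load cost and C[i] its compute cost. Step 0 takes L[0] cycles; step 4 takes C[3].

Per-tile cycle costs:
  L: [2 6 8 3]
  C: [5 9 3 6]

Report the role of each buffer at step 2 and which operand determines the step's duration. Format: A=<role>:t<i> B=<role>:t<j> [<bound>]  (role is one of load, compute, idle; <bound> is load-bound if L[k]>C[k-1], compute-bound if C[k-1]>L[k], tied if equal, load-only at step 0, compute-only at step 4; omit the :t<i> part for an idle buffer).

[0] DMA t0→A (2c) ∥ CU idle ⇒ 2c, clock 2
[1] DMA t1→B (6c) ∥ CU A:t0 (5c) ⇒ 6c, clock 8
[2] DMA t2→A (8c) ∥ CU B:t1 (9c) ⇒ 9c, clock 17
[3] DMA t3→B (3c) ∥ CU A:t2 (3c) ⇒ 3c, clock 20
[4] DMA idle ∥ CU B:t3 (6c) ⇒ 6c, clock 26

step 2: A=load:t2 B=compute:t1 [compute-bound]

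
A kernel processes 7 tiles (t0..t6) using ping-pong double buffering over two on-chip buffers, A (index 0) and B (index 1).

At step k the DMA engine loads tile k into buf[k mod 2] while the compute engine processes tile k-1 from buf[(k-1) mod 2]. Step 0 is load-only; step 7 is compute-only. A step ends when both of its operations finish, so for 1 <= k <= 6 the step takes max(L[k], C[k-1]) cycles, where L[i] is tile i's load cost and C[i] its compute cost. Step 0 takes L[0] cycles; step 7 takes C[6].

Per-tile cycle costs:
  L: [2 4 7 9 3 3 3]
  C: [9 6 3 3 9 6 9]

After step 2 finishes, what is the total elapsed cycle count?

  0. 2=2c; end=2; A:t0 B:-
  1. max(4,9)=9c; end=11; A:t0 B:t1
  2. max(7,6)=7c; end=18; A:t2 B:t1
  3. max(9,3)=9c; end=27; A:t2 B:t3
  4. max(3,3)=3c; end=30; A:t4 B:t3
  5. max(3,9)=9c; end=39; A:t4 B:t5
  6. max(3,6)=6c; end=45; A:t6 B:t5
  7. 9=9c; end=54; A:t6 B:t5

end_cycle[2] = 18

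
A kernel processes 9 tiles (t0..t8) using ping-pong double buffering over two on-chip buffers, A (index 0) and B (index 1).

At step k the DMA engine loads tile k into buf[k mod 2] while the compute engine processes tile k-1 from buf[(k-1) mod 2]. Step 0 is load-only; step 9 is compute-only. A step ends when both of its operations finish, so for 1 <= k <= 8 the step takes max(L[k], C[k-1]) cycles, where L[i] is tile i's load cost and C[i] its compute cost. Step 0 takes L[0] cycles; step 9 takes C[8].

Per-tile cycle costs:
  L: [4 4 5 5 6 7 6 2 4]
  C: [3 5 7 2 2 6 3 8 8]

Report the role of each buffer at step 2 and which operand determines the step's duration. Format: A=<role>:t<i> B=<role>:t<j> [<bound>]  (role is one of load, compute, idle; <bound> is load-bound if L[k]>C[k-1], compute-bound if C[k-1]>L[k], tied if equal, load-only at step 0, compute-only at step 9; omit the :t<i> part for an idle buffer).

  0. 4=4c; end=4; A:t0 B:-
  1. max(4,3)=4c; end=8; A:t0 B:t1
  2. max(5,5)=5c; end=13; A:t2 B:t1
  3. max(5,7)=7c; end=20; A:t2 B:t3
  4. max(6,2)=6c; end=26; A:t4 B:t3
  5. max(7,2)=7c; end=33; A:t4 B:t5
  6. max(6,6)=6c; end=39; A:t6 B:t5
  7. max(2,3)=3c; end=42; A:t6 B:t7
  8. max(4,8)=8c; end=50; A:t8 B:t7
  9. 8=8c; end=58; A:t8 B:t7

step 2: A=load:t2 B=compute:t1 [tied]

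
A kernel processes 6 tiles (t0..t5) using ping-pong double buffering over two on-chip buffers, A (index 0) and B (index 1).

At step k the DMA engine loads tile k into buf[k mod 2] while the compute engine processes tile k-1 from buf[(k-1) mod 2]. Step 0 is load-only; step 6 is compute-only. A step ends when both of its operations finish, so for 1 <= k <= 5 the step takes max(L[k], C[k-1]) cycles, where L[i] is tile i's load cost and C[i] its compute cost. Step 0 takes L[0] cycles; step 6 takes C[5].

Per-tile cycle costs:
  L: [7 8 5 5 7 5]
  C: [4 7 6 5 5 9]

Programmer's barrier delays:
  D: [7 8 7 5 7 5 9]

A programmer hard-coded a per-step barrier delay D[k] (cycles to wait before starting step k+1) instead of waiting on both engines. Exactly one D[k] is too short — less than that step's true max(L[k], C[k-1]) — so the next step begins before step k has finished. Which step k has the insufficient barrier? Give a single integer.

hazard at step 3

step 0: need L[0]=7 = 7; D[0]=7 ok
step 1: need max(L[1]=8,C[0]=4) = 8; D[1]=8 ok
step 2: need max(L[2]=5,C[1]=7) = 7; D[2]=7 ok
step 3: need max(L[3]=5,C[2]=6) = 6; D[3]=5 SHORT
step 4: need max(L[4]=7,C[3]=5) = 7; D[4]=7 ok
step 5: need max(L[5]=5,C[4]=5) = 5; D[5]=5 ok
step 6: need C[5]=9 = 9; D[6]=9 ok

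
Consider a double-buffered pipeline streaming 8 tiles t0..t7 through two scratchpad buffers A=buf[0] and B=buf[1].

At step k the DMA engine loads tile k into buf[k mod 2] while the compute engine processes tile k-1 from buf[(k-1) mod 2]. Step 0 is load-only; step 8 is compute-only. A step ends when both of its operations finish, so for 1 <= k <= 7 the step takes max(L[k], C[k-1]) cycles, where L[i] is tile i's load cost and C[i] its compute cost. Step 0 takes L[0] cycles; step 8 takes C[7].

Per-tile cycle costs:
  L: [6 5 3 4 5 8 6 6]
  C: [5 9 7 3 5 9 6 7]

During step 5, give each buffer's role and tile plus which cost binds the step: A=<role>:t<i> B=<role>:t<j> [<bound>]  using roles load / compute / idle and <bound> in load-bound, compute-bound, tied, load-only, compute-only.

step 0: L[0]=6 → dur=6, Σ=6 | A=load:t0 B=idle [load-only]
step 1: L[1]=5 C[0]=5 → dur=5, Σ=11 | A=compute:t0 B=load:t1 [tied]
step 2: L[2]=3 C[1]=9 → dur=9, Σ=20 | A=load:t2 B=compute:t1 [compute-bound]
step 3: L[3]=4 C[2]=7 → dur=7, Σ=27 | A=compute:t2 B=load:t3 [compute-bound]
step 4: L[4]=5 C[3]=3 → dur=5, Σ=32 | A=load:t4 B=compute:t3 [load-bound]
step 5: L[5]=8 C[4]=5 → dur=8, Σ=40 | A=compute:t4 B=load:t5 [load-bound]
step 6: L[6]=6 C[5]=9 → dur=9, Σ=49 | A=load:t6 B=compute:t5 [compute-bound]
step 7: L[7]=6 C[6]=6 → dur=6, Σ=55 | A=compute:t6 B=load:t7 [tied]
step 8: C[7]=7 → dur=7, Σ=62 | A=idle B=compute:t7 [compute-only]

step 5: A=compute:t4 B=load:t5 [load-bound]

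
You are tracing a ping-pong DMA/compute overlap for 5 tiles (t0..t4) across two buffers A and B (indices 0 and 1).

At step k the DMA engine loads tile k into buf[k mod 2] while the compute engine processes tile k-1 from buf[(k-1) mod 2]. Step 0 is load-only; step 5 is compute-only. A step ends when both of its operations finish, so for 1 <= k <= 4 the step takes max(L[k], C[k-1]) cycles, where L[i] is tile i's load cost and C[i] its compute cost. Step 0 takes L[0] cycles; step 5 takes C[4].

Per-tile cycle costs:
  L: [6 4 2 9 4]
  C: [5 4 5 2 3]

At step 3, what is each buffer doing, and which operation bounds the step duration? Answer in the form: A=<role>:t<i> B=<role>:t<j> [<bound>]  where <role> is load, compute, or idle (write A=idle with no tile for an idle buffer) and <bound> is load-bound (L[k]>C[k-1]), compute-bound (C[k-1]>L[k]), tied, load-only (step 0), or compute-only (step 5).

k=0 load=t0/6c comp=- wait=6 total=6
k=1 load=t1/4c comp=t0/5c wait=5 total=11
k=2 load=t2/2c comp=t1/4c wait=4 total=15
k=3 load=t3/9c comp=t2/5c wait=9 total=24
k=4 load=t4/4c comp=t3/2c wait=4 total=28
k=5 load=- comp=t4/3c wait=3 total=31

step 3: A=compute:t2 B=load:t3 [load-bound]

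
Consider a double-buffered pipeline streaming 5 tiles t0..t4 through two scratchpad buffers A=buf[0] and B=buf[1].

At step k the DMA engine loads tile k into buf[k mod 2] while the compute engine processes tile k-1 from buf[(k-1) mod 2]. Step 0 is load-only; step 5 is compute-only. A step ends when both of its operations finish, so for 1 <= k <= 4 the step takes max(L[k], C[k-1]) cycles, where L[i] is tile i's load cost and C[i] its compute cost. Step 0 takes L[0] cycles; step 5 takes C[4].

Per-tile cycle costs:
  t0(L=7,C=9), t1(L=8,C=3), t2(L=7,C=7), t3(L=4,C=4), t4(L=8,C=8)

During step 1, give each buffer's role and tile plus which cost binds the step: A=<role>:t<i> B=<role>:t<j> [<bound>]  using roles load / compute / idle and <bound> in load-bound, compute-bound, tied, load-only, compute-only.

step 0: L[0]=7 → dur=7, Σ=7 | A=load:t0 B=idle [load-only]
step 1: L[1]=8 C[0]=9 → dur=9, Σ=16 | A=compute:t0 B=load:t1 [compute-bound]
step 2: L[2]=7 C[1]=3 → dur=7, Σ=23 | A=load:t2 B=compute:t1 [load-bound]
step 3: L[3]=4 C[2]=7 → dur=7, Σ=30 | A=compute:t2 B=load:t3 [compute-bound]
step 4: L[4]=8 C[3]=4 → dur=8, Σ=38 | A=load:t4 B=compute:t3 [load-bound]
step 5: C[4]=8 → dur=8, Σ=46 | A=compute:t4 B=idle [compute-only]

step 1: A=compute:t0 B=load:t1 [compute-bound]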